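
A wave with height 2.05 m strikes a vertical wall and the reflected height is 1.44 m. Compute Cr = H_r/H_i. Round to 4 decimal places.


Cr = H_r / H_i
Cr = 1.44 / 2.05
Cr = 0.7024

0.7024


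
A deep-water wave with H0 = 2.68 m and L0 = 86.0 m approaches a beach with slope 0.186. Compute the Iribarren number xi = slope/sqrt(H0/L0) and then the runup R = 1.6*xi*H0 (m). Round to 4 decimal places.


xi = slope / sqrt(H0/L0)
H0/L0 = 2.68/86.0 = 0.031163
sqrt(0.031163) = 0.176530
xi = 0.186 / 0.176530 = 1.053646
R = 1.6 * xi * H0 = 1.6 * 1.053646 * 2.68
R = 4.5180 m

4.5180


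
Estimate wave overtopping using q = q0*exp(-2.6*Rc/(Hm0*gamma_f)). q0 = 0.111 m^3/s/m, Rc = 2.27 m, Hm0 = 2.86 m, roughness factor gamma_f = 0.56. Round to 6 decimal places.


q = q0 * exp(-2.6 * Rc / (Hm0 * gamma_f))
Exponent = -2.6 * 2.27 / (2.86 * 0.56)
= -2.6 * 2.27 / 1.6016
= -3.685065
exp(-3.685065) = 0.025096
q = 0.111 * 0.025096
q = 0.002786 m^3/s/m

0.002786


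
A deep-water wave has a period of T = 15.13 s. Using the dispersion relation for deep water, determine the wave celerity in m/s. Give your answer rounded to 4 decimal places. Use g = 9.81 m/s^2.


We use the deep-water celerity formula:
C = g * T / (2 * pi)
C = 9.81 * 15.13 / (2 * 3.14159...)
C = 148.425300 / 6.283185
C = 23.6226 m/s

23.6226


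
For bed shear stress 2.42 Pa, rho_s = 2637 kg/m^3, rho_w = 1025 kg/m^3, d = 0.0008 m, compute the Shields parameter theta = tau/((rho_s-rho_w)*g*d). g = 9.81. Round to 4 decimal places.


theta = tau / ((rho_s - rho_w) * g * d)
rho_s - rho_w = 2637 - 1025 = 1612
Denominator = 1612 * 9.81 * 0.0008 = 12.650976
theta = 2.42 / 12.650976
theta = 0.1913

0.1913


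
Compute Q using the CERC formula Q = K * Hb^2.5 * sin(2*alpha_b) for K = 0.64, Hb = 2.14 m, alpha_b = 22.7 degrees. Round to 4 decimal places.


Q = K * Hb^2.5 * sin(2 * alpha_b)
Hb^2.5 = 2.14^2.5 = 6.699377
sin(2 * 22.7) = sin(45.4) = 0.712026
Q = 0.64 * 6.699377 * 0.712026
Q = 3.0529 m^3/s

3.0529


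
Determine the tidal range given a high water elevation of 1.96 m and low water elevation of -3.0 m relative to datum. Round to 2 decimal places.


Tidal range = High water - Low water
Tidal range = 1.96 - (-3.0)
Tidal range = 4.96 m

4.96


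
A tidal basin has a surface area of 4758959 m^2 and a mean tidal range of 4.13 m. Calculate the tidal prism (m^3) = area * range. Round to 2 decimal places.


Tidal prism = Area * Tidal range
P = 4758959 * 4.13
P = 19654500.67 m^3

19654500.67


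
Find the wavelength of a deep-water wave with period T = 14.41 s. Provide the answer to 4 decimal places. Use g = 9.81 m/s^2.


L0 = g * T^2 / (2 * pi)
L0 = 9.81 * 14.41^2 / (2 * pi)
L0 = 9.81 * 207.6481 / 6.28319
L0 = 2037.0279 / 6.28319
L0 = 324.2031 m

324.2031


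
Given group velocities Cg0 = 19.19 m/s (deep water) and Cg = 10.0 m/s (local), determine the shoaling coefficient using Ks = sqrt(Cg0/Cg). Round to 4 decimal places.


Ks = sqrt(Cg0 / Cg)
Ks = sqrt(19.19 / 10.0)
Ks = sqrt(1.9190)
Ks = 1.3853

1.3853


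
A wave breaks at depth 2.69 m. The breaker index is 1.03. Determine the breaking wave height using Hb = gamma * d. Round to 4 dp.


Hb = gamma * d
Hb = 1.03 * 2.69
Hb = 2.7707 m

2.7707


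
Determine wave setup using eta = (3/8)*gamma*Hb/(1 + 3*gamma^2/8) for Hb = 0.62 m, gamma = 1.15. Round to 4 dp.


eta = (3/8) * gamma * Hb / (1 + 3*gamma^2/8)
Numerator = (3/8) * 1.15 * 0.62 = 0.267375
Denominator = 1 + 3*1.15^2/8 = 1 + 0.495938 = 1.495938
eta = 0.267375 / 1.495938
eta = 0.1787 m

0.1787


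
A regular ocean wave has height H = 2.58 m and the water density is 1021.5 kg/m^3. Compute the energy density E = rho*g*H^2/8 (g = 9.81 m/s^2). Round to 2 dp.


E = (1/8) * rho * g * H^2
E = (1/8) * 1021.5 * 9.81 * 2.58^2
E = 0.125 * 1021.5 * 9.81 * 6.6564
E = 8337.90 J/m^2

8337.90


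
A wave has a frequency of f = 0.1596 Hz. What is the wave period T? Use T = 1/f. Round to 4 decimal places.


T = 1 / f
T = 1 / 0.1596
T = 6.2657 s

6.2657


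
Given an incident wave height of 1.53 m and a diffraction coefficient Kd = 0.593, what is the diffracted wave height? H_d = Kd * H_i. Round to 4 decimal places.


H_d = Kd * H_i
H_d = 0.593 * 1.53
H_d = 0.9073 m

0.9073


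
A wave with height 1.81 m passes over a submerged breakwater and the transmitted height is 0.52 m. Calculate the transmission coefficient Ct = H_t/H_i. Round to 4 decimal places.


Ct = H_t / H_i
Ct = 0.52 / 1.81
Ct = 0.2873

0.2873


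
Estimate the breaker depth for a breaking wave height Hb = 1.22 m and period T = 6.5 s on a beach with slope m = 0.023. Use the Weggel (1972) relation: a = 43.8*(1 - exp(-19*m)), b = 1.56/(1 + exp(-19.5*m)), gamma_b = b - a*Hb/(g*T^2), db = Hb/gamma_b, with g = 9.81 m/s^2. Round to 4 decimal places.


a = 43.8 * (1 - exp(-19 * m))
exp(-19 * 0.023) = exp(-0.4370) = 0.645971
a = 43.8 * (1 - 0.645971) = 15.506451
b = 1.56 / (1 + exp(-19.5 * m))
exp(-19.5 * 0.023) = exp(-0.4485) = 0.638585
b = 1.56 / (1 + 0.638585) = 0.952041
Hb / (g * T^2) = 1.22 / (9.81 * 6.5^2) = 1.22 / 414.4725 = 0.00294350
gamma_b = b - a * Hb/(g*T^2) = 0.952041 - 15.506451 * 0.00294350 = 0.906398
db = Hb / gamma_b = 1.22 / 0.906398
db = 1.3460 m

1.3460


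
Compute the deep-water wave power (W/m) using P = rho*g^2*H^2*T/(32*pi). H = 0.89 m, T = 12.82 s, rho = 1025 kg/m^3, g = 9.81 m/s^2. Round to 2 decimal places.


P = rho * g^2 * H^2 * T / (32 * pi)
P = 1025 * 9.81^2 * 0.89^2 * 12.82 / (32 * pi)
P = 1025 * 96.2361 * 0.7921 * 12.82 / 100.53096
P = 9963.92 W/m

9963.92


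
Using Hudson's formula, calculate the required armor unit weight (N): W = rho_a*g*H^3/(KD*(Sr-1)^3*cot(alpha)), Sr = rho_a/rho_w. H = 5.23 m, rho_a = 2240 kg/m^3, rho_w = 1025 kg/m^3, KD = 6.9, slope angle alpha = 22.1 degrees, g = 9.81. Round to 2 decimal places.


Sr = rho_a / rho_w = 2240 / 1025 = 2.185366
(Sr - 1) = 1.185366
(Sr - 1)^3 = 1.665548
cot(22.1) = 1 / tan(22.1) = 1 / 0.406058 = 2.462703
Numerator = 2240 * 9.81 * 5.23^3 = 3143562.4489
Denominator = 6.9 * 1.665548 * 2.462703 = 28.302081
W = 3143562.4489 / 28.302081
W = 111071.78 N

111071.78


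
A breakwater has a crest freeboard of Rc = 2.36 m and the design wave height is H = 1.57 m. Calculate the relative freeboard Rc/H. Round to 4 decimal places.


Relative freeboard = Rc / H
= 2.36 / 1.57
= 1.5032

1.5032


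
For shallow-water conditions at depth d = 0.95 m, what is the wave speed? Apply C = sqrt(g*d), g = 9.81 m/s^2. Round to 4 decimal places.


Using the shallow-water approximation:
C = sqrt(g * d) = sqrt(9.81 * 0.95)
C = sqrt(9.3195)
C = 3.0528 m/s

3.0528


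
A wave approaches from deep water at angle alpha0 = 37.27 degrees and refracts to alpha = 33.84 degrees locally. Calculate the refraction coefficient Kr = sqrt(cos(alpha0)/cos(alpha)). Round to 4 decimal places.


Kr = sqrt(cos(alpha0) / cos(alpha))
cos(37.27) = 0.795791
cos(33.84) = 0.830596
Kr = sqrt(0.795791 / 0.830596)
Kr = sqrt(0.958096)
Kr = 0.9788

0.9788


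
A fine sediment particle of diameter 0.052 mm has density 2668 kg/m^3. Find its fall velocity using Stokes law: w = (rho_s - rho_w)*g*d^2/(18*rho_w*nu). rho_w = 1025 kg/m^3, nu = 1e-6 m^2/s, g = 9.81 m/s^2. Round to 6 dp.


w = (rho_s - rho_w) * g * d^2 / (18 * rho_w * nu)
d = 0.052 mm = 0.000052 m
rho_s - rho_w = 2668 - 1025 = 1643
Numerator = 1643 * 9.81 * (0.000052)^2 = 0.000043582612
Denominator = 18 * 1025 * 1e-6 = 0.018450
w = 0.002362 m/s

0.002362


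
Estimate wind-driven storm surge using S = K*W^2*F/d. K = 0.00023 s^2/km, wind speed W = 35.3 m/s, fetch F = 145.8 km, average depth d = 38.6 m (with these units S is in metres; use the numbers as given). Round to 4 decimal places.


S = K * W^2 * F / d
W^2 = 35.3^2 = 1246.09
S = 0.00023 * 1246.09 * 145.8 / 38.6
Numerator = 0.00023 * 1246.09 * 145.8 = 41.786382
S = 41.786382 / 38.6 = 1.0825 m

1.0825


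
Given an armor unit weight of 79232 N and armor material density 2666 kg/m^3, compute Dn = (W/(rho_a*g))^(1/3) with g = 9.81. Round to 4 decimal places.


V = W / (rho_a * g)
V = 79232 / (2666 * 9.81)
V = 79232 / 26153.46
V = 3.029504 m^3
Dn = V^(1/3) = 3.029504^(1/3)
Dn = 1.4470 m

1.4470


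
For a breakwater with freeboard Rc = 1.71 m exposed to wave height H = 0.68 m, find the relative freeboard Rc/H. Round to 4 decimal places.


Relative freeboard = Rc / H
= 1.71 / 0.68
= 2.5147

2.5147


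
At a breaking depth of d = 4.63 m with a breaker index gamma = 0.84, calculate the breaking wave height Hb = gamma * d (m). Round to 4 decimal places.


Hb = gamma * d
Hb = 0.84 * 4.63
Hb = 3.8892 m

3.8892


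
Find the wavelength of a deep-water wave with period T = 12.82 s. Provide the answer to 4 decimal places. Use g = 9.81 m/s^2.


L0 = g * T^2 / (2 * pi)
L0 = 9.81 * 12.82^2 / (2 * pi)
L0 = 9.81 * 164.3524 / 6.28319
L0 = 1612.2970 / 6.28319
L0 = 256.6050 m

256.6050


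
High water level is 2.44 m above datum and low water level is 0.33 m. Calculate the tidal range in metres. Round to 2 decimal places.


Tidal range = High water - Low water
Tidal range = 2.44 - (0.33)
Tidal range = 2.11 m

2.11


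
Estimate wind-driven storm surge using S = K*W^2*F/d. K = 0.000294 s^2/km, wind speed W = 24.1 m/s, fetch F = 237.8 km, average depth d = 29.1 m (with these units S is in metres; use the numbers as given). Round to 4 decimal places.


S = K * W^2 * F / d
W^2 = 24.1^2 = 580.81
S = 0.000294 * 580.81 * 237.8 / 29.1
Numerator = 0.000294 * 580.81 * 237.8 = 40.606286
S = 40.606286 / 29.1 = 1.3954 m

1.3954


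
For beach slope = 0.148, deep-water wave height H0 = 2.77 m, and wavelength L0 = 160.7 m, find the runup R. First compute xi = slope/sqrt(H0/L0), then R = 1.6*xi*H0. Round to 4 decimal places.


xi = slope / sqrt(H0/L0)
H0/L0 = 2.77/160.7 = 0.017237
sqrt(0.017237) = 0.131290
xi = 0.148 / 0.131290 = 1.127275
R = 1.6 * xi * H0 = 1.6 * 1.127275 * 2.77
R = 4.9961 m

4.9961


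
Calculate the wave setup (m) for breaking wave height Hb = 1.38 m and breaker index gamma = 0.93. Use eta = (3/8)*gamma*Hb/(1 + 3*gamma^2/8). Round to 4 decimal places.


eta = (3/8) * gamma * Hb / (1 + 3*gamma^2/8)
Numerator = (3/8) * 0.93 * 1.38 = 0.481275
Denominator = 1 + 3*0.93^2/8 = 1 + 0.324338 = 1.324338
eta = 0.481275 / 1.324338
eta = 0.3634 m

0.3634


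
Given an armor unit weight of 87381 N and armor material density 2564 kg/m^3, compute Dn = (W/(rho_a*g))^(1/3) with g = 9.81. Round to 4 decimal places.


V = W / (rho_a * g)
V = 87381 / (2564 * 9.81)
V = 87381 / 25152.84
V = 3.474001 m^3
Dn = V^(1/3) = 3.474001^(1/3)
Dn = 1.5145 m

1.5145


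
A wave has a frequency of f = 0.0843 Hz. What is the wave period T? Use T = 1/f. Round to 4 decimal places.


T = 1 / f
T = 1 / 0.0843
T = 11.8624 s

11.8624


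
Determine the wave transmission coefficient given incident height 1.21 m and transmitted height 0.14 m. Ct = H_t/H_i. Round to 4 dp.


Ct = H_t / H_i
Ct = 0.14 / 1.21
Ct = 0.1157

0.1157


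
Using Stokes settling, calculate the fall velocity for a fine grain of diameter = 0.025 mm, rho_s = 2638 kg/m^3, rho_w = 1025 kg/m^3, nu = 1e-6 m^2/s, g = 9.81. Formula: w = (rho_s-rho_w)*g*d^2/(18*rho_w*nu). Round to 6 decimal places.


w = (rho_s - rho_w) * g * d^2 / (18 * rho_w * nu)
d = 0.025 mm = 0.000025 m
rho_s - rho_w = 2638 - 1025 = 1613
Numerator = 1613 * 9.81 * (0.000025)^2 = 0.000009889706
Denominator = 18 * 1025 * 1e-6 = 0.018450
w = 0.000536 m/s

0.000536


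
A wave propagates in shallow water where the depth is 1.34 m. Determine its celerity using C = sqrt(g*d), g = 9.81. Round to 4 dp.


Using the shallow-water approximation:
C = sqrt(g * d) = sqrt(9.81 * 1.34)
C = sqrt(13.1454)
C = 3.6257 m/s

3.6257


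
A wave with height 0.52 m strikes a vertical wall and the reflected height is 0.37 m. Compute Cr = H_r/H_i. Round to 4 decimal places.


Cr = H_r / H_i
Cr = 0.37 / 0.52
Cr = 0.7115

0.7115


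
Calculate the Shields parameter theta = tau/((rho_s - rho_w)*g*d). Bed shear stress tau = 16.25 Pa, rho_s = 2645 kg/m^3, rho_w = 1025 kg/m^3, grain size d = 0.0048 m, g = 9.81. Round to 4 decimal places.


theta = tau / ((rho_s - rho_w) * g * d)
rho_s - rho_w = 2645 - 1025 = 1620
Denominator = 1620 * 9.81 * 0.0048 = 76.282560
theta = 16.25 / 76.282560
theta = 0.2130

0.2130


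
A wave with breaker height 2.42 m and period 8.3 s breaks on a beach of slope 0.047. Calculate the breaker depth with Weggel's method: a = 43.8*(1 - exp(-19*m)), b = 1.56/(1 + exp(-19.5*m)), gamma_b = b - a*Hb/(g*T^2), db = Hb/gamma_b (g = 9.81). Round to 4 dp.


a = 43.8 * (1 - exp(-19 * m))
exp(-19 * 0.047) = exp(-0.8930) = 0.409426
a = 43.8 * (1 - 0.409426) = 25.867157
b = 1.56 / (1 + exp(-19.5 * m))
exp(-19.5 * 0.047) = exp(-0.9165) = 0.399916
b = 1.56 / (1 + 0.399916) = 1.114352
Hb / (g * T^2) = 2.42 / (9.81 * 8.3^2) = 2.42 / 675.8109 = 0.00358088
gamma_b = b - a * Hb/(g*T^2) = 1.114352 - 25.867157 * 0.00358088 = 1.021725
db = Hb / gamma_b = 2.42 / 1.021725
db = 2.3685 m

2.3685


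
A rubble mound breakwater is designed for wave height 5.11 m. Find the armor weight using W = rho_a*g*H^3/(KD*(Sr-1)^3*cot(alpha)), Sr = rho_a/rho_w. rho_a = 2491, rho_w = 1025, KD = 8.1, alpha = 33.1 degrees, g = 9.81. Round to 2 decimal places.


Sr = rho_a / rho_w = 2491 / 1025 = 2.430244
(Sr - 1) = 1.430244
(Sr - 1)^3 = 2.925704
cot(33.1) = 1 / tan(33.1) = 1 / 0.651892 = 1.533997
Numerator = 2491 * 9.81 * 5.11^3 = 3260659.3956
Denominator = 8.1 * 2.925704 * 1.533997 = 36.352963
W = 3260659.3956 / 36.352963
W = 89694.46 N

89694.46


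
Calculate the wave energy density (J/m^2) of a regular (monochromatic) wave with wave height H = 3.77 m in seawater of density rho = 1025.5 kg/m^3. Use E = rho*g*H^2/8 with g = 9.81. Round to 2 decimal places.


E = (1/8) * rho * g * H^2
E = (1/8) * 1025.5 * 9.81 * 3.77^2
E = 0.125 * 1025.5 * 9.81 * 14.2129
E = 17873.00 J/m^2

17873.00


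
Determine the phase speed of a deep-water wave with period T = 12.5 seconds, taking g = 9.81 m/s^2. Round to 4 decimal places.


We use the deep-water celerity formula:
C = g * T / (2 * pi)
C = 9.81 * 12.5 / (2 * 3.14159...)
C = 122.625000 / 6.283185
C = 19.5164 m/s

19.5164


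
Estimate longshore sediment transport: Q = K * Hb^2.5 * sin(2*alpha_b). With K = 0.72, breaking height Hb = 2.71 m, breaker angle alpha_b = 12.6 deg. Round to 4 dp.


Q = K * Hb^2.5 * sin(2 * alpha_b)
Hb^2.5 = 2.71^2.5 = 12.089914
sin(2 * 12.6) = sin(25.2) = 0.425779
Q = 0.72 * 12.089914 * 0.425779
Q = 3.7063 m^3/s

3.7063


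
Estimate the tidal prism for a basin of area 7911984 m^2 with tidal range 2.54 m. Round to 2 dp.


Tidal prism = Area * Tidal range
P = 7911984 * 2.54
P = 20096439.36 m^3

20096439.36


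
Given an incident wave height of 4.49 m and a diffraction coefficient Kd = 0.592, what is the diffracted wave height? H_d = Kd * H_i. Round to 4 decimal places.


H_d = Kd * H_i
H_d = 0.592 * 4.49
H_d = 2.6581 m

2.6581


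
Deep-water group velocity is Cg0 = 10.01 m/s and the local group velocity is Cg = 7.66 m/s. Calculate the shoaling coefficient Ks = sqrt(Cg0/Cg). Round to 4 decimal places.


Ks = sqrt(Cg0 / Cg)
Ks = sqrt(10.01 / 7.66)
Ks = sqrt(1.3068)
Ks = 1.1431

1.1431


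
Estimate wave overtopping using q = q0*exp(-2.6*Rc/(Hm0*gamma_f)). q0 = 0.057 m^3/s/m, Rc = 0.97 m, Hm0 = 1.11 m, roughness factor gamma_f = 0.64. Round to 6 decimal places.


q = q0 * exp(-2.6 * Rc / (Hm0 * gamma_f))
Exponent = -2.6 * 0.97 / (1.11 * 0.64)
= -2.6 * 0.97 / 0.7104
= -3.550113
exp(-3.550113) = 0.028721
q = 0.057 * 0.028721
q = 0.001637 m^3/s/m

0.001637


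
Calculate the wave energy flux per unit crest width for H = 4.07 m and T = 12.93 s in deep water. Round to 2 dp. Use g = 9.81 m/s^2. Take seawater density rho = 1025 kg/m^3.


P = rho * g^2 * H^2 * T / (32 * pi)
P = 1025 * 9.81^2 * 4.07^2 * 12.93 / (32 * pi)
P = 1025 * 96.2361 * 16.5649 * 12.93 / 100.53096
P = 210159.67 W/m

210159.67


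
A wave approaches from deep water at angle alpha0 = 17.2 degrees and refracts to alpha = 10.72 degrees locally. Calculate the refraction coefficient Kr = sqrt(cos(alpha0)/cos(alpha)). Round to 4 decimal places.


Kr = sqrt(cos(alpha0) / cos(alpha))
cos(17.2) = 0.955278
cos(10.72) = 0.982548
Kr = sqrt(0.955278 / 0.982548)
Kr = sqrt(0.972246)
Kr = 0.9860

0.9860


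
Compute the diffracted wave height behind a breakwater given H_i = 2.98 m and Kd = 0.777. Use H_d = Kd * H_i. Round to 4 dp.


H_d = Kd * H_i
H_d = 0.777 * 2.98
H_d = 2.3155 m

2.3155


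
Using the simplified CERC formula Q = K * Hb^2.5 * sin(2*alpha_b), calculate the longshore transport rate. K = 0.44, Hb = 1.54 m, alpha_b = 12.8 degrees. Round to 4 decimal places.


Q = K * Hb^2.5 * sin(2 * alpha_b)
Hb^2.5 = 1.54^2.5 = 2.943078
sin(2 * 12.8) = sin(25.6) = 0.432086
Q = 0.44 * 2.943078 * 0.432086
Q = 0.5595 m^3/s

0.5595


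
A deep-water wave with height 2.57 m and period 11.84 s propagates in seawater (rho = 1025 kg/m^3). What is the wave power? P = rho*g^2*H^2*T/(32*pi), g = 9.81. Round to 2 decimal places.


P = rho * g^2 * H^2 * T / (32 * pi)
P = 1025 * 9.81^2 * 2.57^2 * 11.84 / (32 * pi)
P = 1025 * 96.2361 * 6.6049 * 11.84 / 100.53096
P = 76732.61 W/m

76732.61


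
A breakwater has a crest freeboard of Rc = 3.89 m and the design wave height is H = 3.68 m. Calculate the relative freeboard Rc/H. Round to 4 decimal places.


Relative freeboard = Rc / H
= 3.89 / 3.68
= 1.0571

1.0571


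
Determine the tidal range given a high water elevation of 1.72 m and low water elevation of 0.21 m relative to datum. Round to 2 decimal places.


Tidal range = High water - Low water
Tidal range = 1.72 - (0.21)
Tidal range = 1.51 m

1.51


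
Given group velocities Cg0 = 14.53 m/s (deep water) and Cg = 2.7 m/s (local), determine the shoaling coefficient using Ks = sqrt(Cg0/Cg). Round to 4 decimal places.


Ks = sqrt(Cg0 / Cg)
Ks = sqrt(14.53 / 2.7)
Ks = sqrt(5.3815)
Ks = 2.3198

2.3198


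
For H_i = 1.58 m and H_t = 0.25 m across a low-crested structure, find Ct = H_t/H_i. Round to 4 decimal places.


Ct = H_t / H_i
Ct = 0.25 / 1.58
Ct = 0.1582

0.1582


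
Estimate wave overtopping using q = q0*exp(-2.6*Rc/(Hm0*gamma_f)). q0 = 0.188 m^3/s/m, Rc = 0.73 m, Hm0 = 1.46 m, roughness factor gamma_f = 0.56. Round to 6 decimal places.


q = q0 * exp(-2.6 * Rc / (Hm0 * gamma_f))
Exponent = -2.6 * 0.73 / (1.46 * 0.56)
= -2.6 * 0.73 / 0.8176
= -2.321429
exp(-2.321429) = 0.098133
q = 0.188 * 0.098133
q = 0.018449 m^3/s/m

0.018449


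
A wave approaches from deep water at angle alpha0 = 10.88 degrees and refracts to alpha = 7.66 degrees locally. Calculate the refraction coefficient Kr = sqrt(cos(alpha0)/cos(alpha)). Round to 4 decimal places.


Kr = sqrt(cos(alpha0) / cos(alpha))
cos(10.88) = 0.982025
cos(7.66) = 0.991076
Kr = sqrt(0.982025 / 0.991076)
Kr = sqrt(0.990867)
Kr = 0.9954

0.9954


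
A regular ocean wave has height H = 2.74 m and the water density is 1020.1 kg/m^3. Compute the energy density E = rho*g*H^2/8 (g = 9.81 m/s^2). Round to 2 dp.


E = (1/8) * rho * g * H^2
E = (1/8) * 1020.1 * 9.81 * 2.74^2
E = 0.125 * 1020.1 * 9.81 * 7.5076
E = 9391.24 J/m^2

9391.24


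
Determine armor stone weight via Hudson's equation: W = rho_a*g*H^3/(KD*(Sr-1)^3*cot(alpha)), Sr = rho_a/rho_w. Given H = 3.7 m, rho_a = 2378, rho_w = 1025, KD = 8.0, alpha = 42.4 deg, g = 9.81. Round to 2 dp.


Sr = rho_a / rho_w = 2378 / 1025 = 2.320000
(Sr - 1) = 1.320000
(Sr - 1)^3 = 2.299968
cot(42.4) = 1 / tan(42.4) = 1 / 0.913125 = 1.095140
Numerator = 2378 * 9.81 * 3.7^3 = 1181642.3015
Denominator = 8.0 * 2.299968 * 1.095140 = 20.150291
W = 1181642.3015 / 20.150291
W = 58641.45 N

58641.45


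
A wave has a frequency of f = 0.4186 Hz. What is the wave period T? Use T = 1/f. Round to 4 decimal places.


T = 1 / f
T = 1 / 0.4186
T = 2.3889 s

2.3889


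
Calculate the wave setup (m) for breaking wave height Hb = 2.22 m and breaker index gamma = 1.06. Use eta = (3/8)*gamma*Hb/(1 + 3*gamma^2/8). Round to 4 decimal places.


eta = (3/8) * gamma * Hb / (1 + 3*gamma^2/8)
Numerator = (3/8) * 1.06 * 2.22 = 0.882450
Denominator = 1 + 3*1.06^2/8 = 1 + 0.421350 = 1.421350
eta = 0.882450 / 1.421350
eta = 0.6209 m

0.6209


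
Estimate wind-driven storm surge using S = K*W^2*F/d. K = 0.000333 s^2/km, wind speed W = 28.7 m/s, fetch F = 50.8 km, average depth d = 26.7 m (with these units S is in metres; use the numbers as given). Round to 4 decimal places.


S = K * W^2 * F / d
W^2 = 28.7^2 = 823.69
S = 0.000333 * 823.69 * 50.8 / 26.7
Numerator = 0.000333 * 823.69 * 50.8 = 13.933870
S = 13.933870 / 26.7 = 0.5219 m

0.5219


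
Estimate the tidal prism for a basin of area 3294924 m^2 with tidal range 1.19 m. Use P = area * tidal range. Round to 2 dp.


Tidal prism = Area * Tidal range
P = 3294924 * 1.19
P = 3920959.56 m^3

3920959.56


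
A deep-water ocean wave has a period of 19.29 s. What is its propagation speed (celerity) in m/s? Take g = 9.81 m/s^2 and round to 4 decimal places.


We use the deep-water celerity formula:
C = g * T / (2 * pi)
C = 9.81 * 19.29 / (2 * 3.14159...)
C = 189.234900 / 6.283185
C = 30.1177 m/s

30.1177


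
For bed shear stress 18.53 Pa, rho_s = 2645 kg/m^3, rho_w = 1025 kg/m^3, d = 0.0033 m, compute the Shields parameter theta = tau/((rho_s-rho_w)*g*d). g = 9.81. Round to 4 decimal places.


theta = tau / ((rho_s - rho_w) * g * d)
rho_s - rho_w = 2645 - 1025 = 1620
Denominator = 1620 * 9.81 * 0.0033 = 52.444260
theta = 18.53 / 52.444260
theta = 0.3533

0.3533


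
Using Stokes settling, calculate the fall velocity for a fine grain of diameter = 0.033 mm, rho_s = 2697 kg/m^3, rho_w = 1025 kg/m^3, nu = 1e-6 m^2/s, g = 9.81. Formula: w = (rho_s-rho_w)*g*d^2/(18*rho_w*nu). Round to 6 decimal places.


w = (rho_s - rho_w) * g * d^2 / (18 * rho_w * nu)
d = 0.033 mm = 0.000033 m
rho_s - rho_w = 2697 - 1025 = 1672
Numerator = 1672 * 9.81 * (0.000033)^2 = 0.000017862126
Denominator = 18 * 1025 * 1e-6 = 0.018450
w = 0.000968 m/s

0.000968


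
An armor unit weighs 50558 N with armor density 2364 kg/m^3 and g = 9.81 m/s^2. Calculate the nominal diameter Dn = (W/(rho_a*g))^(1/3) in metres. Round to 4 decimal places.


V = W / (rho_a * g)
V = 50558 / (2364 * 9.81)
V = 50558 / 23190.84
V = 2.180085 m^3
Dn = V^(1/3) = 2.180085^(1/3)
Dn = 1.2967 m

1.2967


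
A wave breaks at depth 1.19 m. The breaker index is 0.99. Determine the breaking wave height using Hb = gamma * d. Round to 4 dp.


Hb = gamma * d
Hb = 0.99 * 1.19
Hb = 1.1781 m

1.1781


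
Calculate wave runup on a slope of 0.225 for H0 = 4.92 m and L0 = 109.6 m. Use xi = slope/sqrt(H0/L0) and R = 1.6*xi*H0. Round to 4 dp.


xi = slope / sqrt(H0/L0)
H0/L0 = 4.92/109.6 = 0.044891
sqrt(0.044891) = 0.211874
xi = 0.225 / 0.211874 = 1.061953
R = 1.6 * xi * H0 = 1.6 * 1.061953 * 4.92
R = 8.3597 m

8.3597


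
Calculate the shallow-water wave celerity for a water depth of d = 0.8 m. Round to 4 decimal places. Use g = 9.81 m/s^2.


Using the shallow-water approximation:
C = sqrt(g * d) = sqrt(9.81 * 0.8)
C = sqrt(7.8480)
C = 2.8014 m/s

2.8014


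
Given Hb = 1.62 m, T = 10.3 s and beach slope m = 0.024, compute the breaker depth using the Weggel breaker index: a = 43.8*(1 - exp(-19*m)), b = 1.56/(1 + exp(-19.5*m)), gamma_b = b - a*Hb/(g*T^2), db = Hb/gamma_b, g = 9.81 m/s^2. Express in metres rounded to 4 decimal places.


a = 43.8 * (1 - exp(-19 * m))
exp(-19 * 0.024) = exp(-0.4560) = 0.633814
a = 43.8 * (1 - 0.633814) = 16.038954
b = 1.56 / (1 + exp(-19.5 * m))
exp(-19.5 * 0.024) = exp(-0.4680) = 0.626254
b = 1.56 / (1 + 0.626254) = 0.959260
Hb / (g * T^2) = 1.62 / (9.81 * 10.3^2) = 1.62 / 1040.7429 = 0.00155658
gamma_b = b - a * Hb/(g*T^2) = 0.959260 - 16.038954 * 0.00155658 = 0.934294
db = Hb / gamma_b = 1.62 / 0.934294
db = 1.7339 m

1.7339


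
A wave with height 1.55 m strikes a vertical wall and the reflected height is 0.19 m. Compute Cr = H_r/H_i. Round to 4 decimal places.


Cr = H_r / H_i
Cr = 0.19 / 1.55
Cr = 0.1226

0.1226


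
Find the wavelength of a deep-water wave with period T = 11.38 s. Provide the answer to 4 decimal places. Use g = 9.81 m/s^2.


L0 = g * T^2 / (2 * pi)
L0 = 9.81 * 11.38^2 / (2 * pi)
L0 = 9.81 * 129.5044 / 6.28319
L0 = 1270.4382 / 6.28319
L0 = 202.1965 m

202.1965


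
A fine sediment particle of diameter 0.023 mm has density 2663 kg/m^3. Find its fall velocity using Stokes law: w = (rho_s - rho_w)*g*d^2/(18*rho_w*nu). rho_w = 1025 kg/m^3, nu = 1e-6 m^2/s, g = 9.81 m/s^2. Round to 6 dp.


w = (rho_s - rho_w) * g * d^2 / (18 * rho_w * nu)
d = 0.023 mm = 0.000023 m
rho_s - rho_w = 2663 - 1025 = 1638
Numerator = 1638 * 9.81 * (0.000023)^2 = 0.000008500385
Denominator = 18 * 1025 * 1e-6 = 0.018450
w = 0.000461 m/s

0.000461


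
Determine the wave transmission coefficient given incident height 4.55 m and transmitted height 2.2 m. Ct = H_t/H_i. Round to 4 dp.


Ct = H_t / H_i
Ct = 2.2 / 4.55
Ct = 0.4835

0.4835


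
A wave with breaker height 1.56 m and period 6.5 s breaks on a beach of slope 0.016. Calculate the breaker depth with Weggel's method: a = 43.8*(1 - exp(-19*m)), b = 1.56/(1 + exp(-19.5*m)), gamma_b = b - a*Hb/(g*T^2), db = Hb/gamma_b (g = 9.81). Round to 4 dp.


a = 43.8 * (1 - exp(-19 * m))
exp(-19 * 0.016) = exp(-0.3040) = 0.737861
a = 43.8 * (1 - 0.737861) = 11.481694
b = 1.56 / (1 + exp(-19.5 * m))
exp(-19.5 * 0.016) = exp(-0.3120) = 0.731982
b = 1.56 / (1 + 0.731982) = 0.900702
Hb / (g * T^2) = 1.56 / (9.81 * 6.5^2) = 1.56 / 414.4725 = 0.00376382
gamma_b = b - a * Hb/(g*T^2) = 0.900702 - 11.481694 * 0.00376382 = 0.857487
db = Hb / gamma_b = 1.56 / 0.857487
db = 1.8193 m

1.8193


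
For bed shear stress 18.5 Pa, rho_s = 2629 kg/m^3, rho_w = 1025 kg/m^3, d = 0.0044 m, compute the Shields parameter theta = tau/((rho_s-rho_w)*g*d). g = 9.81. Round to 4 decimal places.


theta = tau / ((rho_s - rho_w) * g * d)
rho_s - rho_w = 2629 - 1025 = 1604
Denominator = 1604 * 9.81 * 0.0044 = 69.235056
theta = 18.5 / 69.235056
theta = 0.2672

0.2672


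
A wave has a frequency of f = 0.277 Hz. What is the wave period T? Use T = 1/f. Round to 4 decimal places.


T = 1 / f
T = 1 / 0.277
T = 3.6101 s

3.6101


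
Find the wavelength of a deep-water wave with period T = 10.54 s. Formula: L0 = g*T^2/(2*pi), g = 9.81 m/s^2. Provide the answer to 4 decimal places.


L0 = g * T^2 / (2 * pi)
L0 = 9.81 * 10.54^2 / (2 * pi)
L0 = 9.81 * 111.0916 / 6.28319
L0 = 1089.8086 / 6.28319
L0 = 173.4484 m

173.4484


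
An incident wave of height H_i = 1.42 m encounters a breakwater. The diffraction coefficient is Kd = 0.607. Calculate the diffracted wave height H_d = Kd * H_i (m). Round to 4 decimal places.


H_d = Kd * H_i
H_d = 0.607 * 1.42
H_d = 0.8619 m

0.8619


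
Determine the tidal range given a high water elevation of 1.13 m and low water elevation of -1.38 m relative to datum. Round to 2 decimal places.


Tidal range = High water - Low water
Tidal range = 1.13 - (-1.38)
Tidal range = 2.51 m

2.51


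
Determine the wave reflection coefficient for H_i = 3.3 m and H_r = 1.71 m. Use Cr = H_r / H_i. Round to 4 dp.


Cr = H_r / H_i
Cr = 1.71 / 3.3
Cr = 0.5182

0.5182


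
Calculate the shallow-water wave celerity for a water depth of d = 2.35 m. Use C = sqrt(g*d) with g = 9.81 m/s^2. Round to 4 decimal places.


Using the shallow-water approximation:
C = sqrt(g * d) = sqrt(9.81 * 2.35)
C = sqrt(23.0535)
C = 4.8014 m/s

4.8014


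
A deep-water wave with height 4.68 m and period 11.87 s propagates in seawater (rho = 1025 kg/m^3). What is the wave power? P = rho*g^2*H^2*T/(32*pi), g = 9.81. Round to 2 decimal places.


P = rho * g^2 * H^2 * T / (32 * pi)
P = 1025 * 9.81^2 * 4.68^2 * 11.87 / (32 * pi)
P = 1025 * 96.2361 * 21.9024 * 11.87 / 100.53096
P = 255096.47 W/m

255096.47


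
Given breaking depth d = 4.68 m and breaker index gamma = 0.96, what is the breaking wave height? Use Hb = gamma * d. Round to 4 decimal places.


Hb = gamma * d
Hb = 0.96 * 4.68
Hb = 4.4928 m

4.4928


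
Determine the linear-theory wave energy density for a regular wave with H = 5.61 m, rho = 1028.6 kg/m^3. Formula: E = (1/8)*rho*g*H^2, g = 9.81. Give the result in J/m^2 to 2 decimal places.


E = (1/8) * rho * g * H^2
E = (1/8) * 1028.6 * 9.81 * 5.61^2
E = 0.125 * 1028.6 * 9.81 * 31.4721
E = 39696.41 J/m^2

39696.41


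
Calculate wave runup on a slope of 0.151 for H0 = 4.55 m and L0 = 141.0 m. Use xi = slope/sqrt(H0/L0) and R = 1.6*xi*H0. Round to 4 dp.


xi = slope / sqrt(H0/L0)
H0/L0 = 4.55/141.0 = 0.032270
sqrt(0.032270) = 0.179637
xi = 0.151 / 0.179637 = 0.840583
R = 1.6 * xi * H0 = 1.6 * 0.840583 * 4.55
R = 6.1194 m

6.1194


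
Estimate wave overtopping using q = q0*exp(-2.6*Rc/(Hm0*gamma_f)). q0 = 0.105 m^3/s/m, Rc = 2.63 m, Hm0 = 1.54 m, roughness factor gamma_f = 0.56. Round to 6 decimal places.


q = q0 * exp(-2.6 * Rc / (Hm0 * gamma_f))
Exponent = -2.6 * 2.63 / (1.54 * 0.56)
= -2.6 * 2.63 / 0.8624
= -7.929035
exp(-7.929035) = 0.000360
q = 0.105 * 0.000360
q = 0.000038 m^3/s/m

0.000038


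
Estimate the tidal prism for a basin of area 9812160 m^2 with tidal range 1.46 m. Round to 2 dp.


Tidal prism = Area * Tidal range
P = 9812160 * 1.46
P = 14325753.60 m^3

14325753.60


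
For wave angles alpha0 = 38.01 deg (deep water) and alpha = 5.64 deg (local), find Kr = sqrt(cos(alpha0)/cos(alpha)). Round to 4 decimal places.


Kr = sqrt(cos(alpha0) / cos(alpha))
cos(38.01) = 0.787903
cos(5.64) = 0.995159
Kr = sqrt(0.787903 / 0.995159)
Kr = sqrt(0.791736)
Kr = 0.8898

0.8898


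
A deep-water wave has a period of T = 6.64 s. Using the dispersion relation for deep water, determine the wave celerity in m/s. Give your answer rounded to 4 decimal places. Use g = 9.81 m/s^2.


We use the deep-water celerity formula:
C = g * T / (2 * pi)
C = 9.81 * 6.64 / (2 * 3.14159...)
C = 65.138400 / 6.283185
C = 10.3671 m/s

10.3671


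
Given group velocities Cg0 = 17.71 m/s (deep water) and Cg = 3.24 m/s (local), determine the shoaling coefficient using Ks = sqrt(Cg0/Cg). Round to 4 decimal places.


Ks = sqrt(Cg0 / Cg)
Ks = sqrt(17.71 / 3.24)
Ks = sqrt(5.4660)
Ks = 2.3380

2.3380


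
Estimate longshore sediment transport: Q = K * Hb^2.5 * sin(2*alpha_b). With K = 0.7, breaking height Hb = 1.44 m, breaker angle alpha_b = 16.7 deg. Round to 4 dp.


Q = K * Hb^2.5 * sin(2 * alpha_b)
Hb^2.5 = 1.44^2.5 = 2.488320
sin(2 * 16.7) = sin(33.4) = 0.550481
Q = 0.7 * 2.488320 * 0.550481
Q = 0.9588 m^3/s

0.9588


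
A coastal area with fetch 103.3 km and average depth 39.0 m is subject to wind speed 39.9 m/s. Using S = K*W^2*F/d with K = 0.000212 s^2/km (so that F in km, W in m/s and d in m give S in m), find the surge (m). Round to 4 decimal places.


S = K * W^2 * F / d
W^2 = 39.9^2 = 1592.01
S = 0.000212 * 1592.01 * 103.3 / 39.0
Numerator = 0.000212 * 1592.01 * 103.3 = 34.864382
S = 34.864382 / 39.0 = 0.8940 m

0.8940


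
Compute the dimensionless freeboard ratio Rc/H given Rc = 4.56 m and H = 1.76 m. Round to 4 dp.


Relative freeboard = Rc / H
= 4.56 / 1.76
= 2.5909

2.5909


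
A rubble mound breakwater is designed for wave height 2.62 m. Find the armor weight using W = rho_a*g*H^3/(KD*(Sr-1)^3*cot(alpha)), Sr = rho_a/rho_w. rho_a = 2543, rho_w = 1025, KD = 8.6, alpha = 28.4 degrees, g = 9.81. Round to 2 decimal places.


Sr = rho_a / rho_w = 2543 / 1025 = 2.480976
(Sr - 1) = 1.480976
(Sr - 1)^3 = 3.248207
cot(28.4) = 1 / tan(28.4) = 1 / 0.540698 = 1.849461
Numerator = 2543 * 9.81 * 2.62^3 = 448661.9520
Denominator = 8.6 * 3.248207 * 1.849461 = 51.663928
W = 448661.9520 / 51.663928
W = 8684.24 N

8684.24


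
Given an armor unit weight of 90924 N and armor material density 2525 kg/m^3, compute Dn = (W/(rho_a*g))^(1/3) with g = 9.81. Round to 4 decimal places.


V = W / (rho_a * g)
V = 90924 / (2525 * 9.81)
V = 90924 / 24770.25
V = 3.670694 m^3
Dn = V^(1/3) = 3.670694^(1/3)
Dn = 1.5426 m

1.5426


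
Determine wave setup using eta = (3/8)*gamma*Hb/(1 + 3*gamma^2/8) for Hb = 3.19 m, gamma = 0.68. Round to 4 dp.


eta = (3/8) * gamma * Hb / (1 + 3*gamma^2/8)
Numerator = (3/8) * 0.68 * 3.19 = 0.813450
Denominator = 1 + 3*0.68^2/8 = 1 + 0.173400 = 1.173400
eta = 0.813450 / 1.173400
eta = 0.6932 m

0.6932


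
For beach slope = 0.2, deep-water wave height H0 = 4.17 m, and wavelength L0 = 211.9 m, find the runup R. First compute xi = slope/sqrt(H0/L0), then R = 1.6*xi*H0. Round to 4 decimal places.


xi = slope / sqrt(H0/L0)
H0/L0 = 4.17/211.9 = 0.019679
sqrt(0.019679) = 0.140282
xi = 0.2 / 0.140282 = 1.425698
R = 1.6 * xi * H0 = 1.6 * 1.425698 * 4.17
R = 9.5123 m

9.5123


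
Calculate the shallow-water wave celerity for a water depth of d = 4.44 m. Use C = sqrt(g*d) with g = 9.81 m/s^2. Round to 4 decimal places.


Using the shallow-water approximation:
C = sqrt(g * d) = sqrt(9.81 * 4.44)
C = sqrt(43.5564)
C = 6.5997 m/s

6.5997


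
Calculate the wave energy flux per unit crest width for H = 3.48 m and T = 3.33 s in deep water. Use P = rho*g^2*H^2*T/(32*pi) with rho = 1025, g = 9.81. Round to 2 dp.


P = rho * g^2 * H^2 * T / (32 * pi)
P = 1025 * 9.81^2 * 3.48^2 * 3.33 / (32 * pi)
P = 1025 * 96.2361 * 12.1104 * 3.33 / 100.53096
P = 39569.88 W/m

39569.88


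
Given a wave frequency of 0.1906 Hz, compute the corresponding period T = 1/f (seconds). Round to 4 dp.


T = 1 / f
T = 1 / 0.1906
T = 5.2466 s

5.2466


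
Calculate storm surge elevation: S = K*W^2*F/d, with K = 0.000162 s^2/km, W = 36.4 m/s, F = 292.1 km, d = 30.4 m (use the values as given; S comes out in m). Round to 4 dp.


S = K * W^2 * F / d
W^2 = 36.4^2 = 1324.96
S = 0.000162 * 1324.96 * 292.1 / 30.4
Numerator = 0.000162 * 1324.96 * 292.1 = 62.697372
S = 62.697372 / 30.4 = 2.0624 m

2.0624


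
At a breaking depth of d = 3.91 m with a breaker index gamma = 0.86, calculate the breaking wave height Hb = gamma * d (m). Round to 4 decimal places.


Hb = gamma * d
Hb = 0.86 * 3.91
Hb = 3.3626 m

3.3626


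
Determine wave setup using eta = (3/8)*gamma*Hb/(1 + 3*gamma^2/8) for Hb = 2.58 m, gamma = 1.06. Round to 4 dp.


eta = (3/8) * gamma * Hb / (1 + 3*gamma^2/8)
Numerator = (3/8) * 1.06 * 2.58 = 1.025550
Denominator = 1 + 3*1.06^2/8 = 1 + 0.421350 = 1.421350
eta = 1.025550 / 1.421350
eta = 0.7215 m

0.7215


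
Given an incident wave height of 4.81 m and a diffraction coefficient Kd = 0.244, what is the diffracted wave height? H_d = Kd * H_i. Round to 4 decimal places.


H_d = Kd * H_i
H_d = 0.244 * 4.81
H_d = 1.1736 m

1.1736


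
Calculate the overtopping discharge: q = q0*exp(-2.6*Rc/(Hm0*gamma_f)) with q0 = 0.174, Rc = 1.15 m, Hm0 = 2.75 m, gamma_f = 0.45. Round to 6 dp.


q = q0 * exp(-2.6 * Rc / (Hm0 * gamma_f))
Exponent = -2.6 * 1.15 / (2.75 * 0.45)
= -2.6 * 1.15 / 1.2375
= -2.416162
exp(-2.416162) = 0.089264
q = 0.174 * 0.089264
q = 0.015532 m^3/s/m

0.015532


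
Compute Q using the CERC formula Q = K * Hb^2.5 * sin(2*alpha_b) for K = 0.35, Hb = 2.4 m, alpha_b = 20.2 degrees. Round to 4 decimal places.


Q = K * Hb^2.5 * sin(2 * alpha_b)
Hb^2.5 = 2.4^2.5 = 8.923354
sin(2 * 20.2) = sin(40.4) = 0.648120
Q = 0.35 * 8.923354 * 0.648120
Q = 2.0242 m^3/s

2.0242


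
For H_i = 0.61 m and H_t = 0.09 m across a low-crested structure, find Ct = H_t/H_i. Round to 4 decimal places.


Ct = H_t / H_i
Ct = 0.09 / 0.61
Ct = 0.1475

0.1475


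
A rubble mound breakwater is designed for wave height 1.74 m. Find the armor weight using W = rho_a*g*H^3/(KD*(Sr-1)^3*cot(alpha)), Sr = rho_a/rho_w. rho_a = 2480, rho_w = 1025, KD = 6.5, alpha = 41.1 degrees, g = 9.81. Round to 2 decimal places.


Sr = rho_a / rho_w = 2480 / 1025 = 2.419512
(Sr - 1) = 1.419512
(Sr - 1)^3 = 2.860338
cot(41.1) = 1 / tan(41.1) = 1 / 0.872356 = 1.146322
Numerator = 2480 * 9.81 * 1.74^3 = 128164.7023
Denominator = 6.5 * 2.860338 * 1.146322 = 21.312637
W = 128164.7023 / 21.312637
W = 6013.55 N

6013.55


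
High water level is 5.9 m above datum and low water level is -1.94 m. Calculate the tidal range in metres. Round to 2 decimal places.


Tidal range = High water - Low water
Tidal range = 5.9 - (-1.94)
Tidal range = 7.84 m

7.84


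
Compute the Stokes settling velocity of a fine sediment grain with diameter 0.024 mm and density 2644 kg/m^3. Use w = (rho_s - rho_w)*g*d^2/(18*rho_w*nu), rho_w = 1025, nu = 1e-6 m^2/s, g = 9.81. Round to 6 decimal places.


w = (rho_s - rho_w) * g * d^2 / (18 * rho_w * nu)
d = 0.024 mm = 0.000024 m
rho_s - rho_w = 2644 - 1025 = 1619
Numerator = 1619 * 9.81 * (0.000024)^2 = 0.000009148257
Denominator = 18 * 1025 * 1e-6 = 0.018450
w = 0.000496 m/s

0.000496


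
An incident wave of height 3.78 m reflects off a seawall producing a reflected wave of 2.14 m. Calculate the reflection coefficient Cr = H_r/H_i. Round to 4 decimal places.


Cr = H_r / H_i
Cr = 2.14 / 3.78
Cr = 0.5661

0.5661


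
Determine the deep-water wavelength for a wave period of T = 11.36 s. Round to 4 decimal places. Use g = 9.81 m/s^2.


L0 = g * T^2 / (2 * pi)
L0 = 9.81 * 11.36^2 / (2 * pi)
L0 = 9.81 * 129.0496 / 6.28319
L0 = 1265.9766 / 6.28319
L0 = 201.4864 m

201.4864


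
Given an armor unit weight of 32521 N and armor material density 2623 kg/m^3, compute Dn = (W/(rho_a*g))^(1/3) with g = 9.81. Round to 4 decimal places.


V = W / (rho_a * g)
V = 32521 / (2623 * 9.81)
V = 32521 / 25731.63
V = 1.263853 m^3
Dn = V^(1/3) = 1.263853^(1/3)
Dn = 1.0812 m

1.0812


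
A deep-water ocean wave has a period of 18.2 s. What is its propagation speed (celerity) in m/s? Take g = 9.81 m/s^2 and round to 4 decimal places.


We use the deep-water celerity formula:
C = g * T / (2 * pi)
C = 9.81 * 18.2 / (2 * 3.14159...)
C = 178.542000 / 6.283185
C = 28.4158 m/s

28.4158


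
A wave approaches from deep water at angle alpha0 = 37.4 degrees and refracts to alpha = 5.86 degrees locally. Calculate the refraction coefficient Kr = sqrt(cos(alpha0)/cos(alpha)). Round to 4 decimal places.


Kr = sqrt(cos(alpha0) / cos(alpha))
cos(37.4) = 0.794415
cos(5.86) = 0.994774
Kr = sqrt(0.794415 / 0.994774)
Kr = sqrt(0.798588)
Kr = 0.8936

0.8936


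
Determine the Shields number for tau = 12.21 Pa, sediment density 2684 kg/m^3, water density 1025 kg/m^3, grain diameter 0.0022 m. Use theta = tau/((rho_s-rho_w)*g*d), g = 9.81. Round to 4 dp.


theta = tau / ((rho_s - rho_w) * g * d)
rho_s - rho_w = 2684 - 1025 = 1659
Denominator = 1659 * 9.81 * 0.0022 = 35.804538
theta = 12.21 / 35.804538
theta = 0.3410

0.3410


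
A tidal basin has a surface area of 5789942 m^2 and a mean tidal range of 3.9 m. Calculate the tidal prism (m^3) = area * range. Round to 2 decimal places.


Tidal prism = Area * Tidal range
P = 5789942 * 3.9
P = 22580773.80 m^3

22580773.80


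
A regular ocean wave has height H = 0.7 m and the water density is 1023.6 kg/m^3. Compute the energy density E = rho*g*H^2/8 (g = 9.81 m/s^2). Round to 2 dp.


E = (1/8) * rho * g * H^2
E = (1/8) * 1023.6 * 9.81 * 0.7^2
E = 0.125 * 1023.6 * 9.81 * 0.4900
E = 615.04 J/m^2

615.04


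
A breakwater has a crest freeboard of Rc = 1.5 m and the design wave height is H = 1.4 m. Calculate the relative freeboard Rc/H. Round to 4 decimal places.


Relative freeboard = Rc / H
= 1.5 / 1.4
= 1.0714

1.0714


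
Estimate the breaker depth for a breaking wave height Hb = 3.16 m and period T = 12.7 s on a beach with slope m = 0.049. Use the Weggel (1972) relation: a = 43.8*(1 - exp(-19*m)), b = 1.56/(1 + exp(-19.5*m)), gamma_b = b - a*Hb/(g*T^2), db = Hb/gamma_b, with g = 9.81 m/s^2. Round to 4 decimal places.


a = 43.8 * (1 - exp(-19 * m))
exp(-19 * 0.049) = exp(-0.9310) = 0.394159
a = 43.8 * (1 - 0.394159) = 26.535820
b = 1.56 / (1 + exp(-19.5 * m))
exp(-19.5 * 0.049) = exp(-0.9555) = 0.384620
b = 1.56 / (1 + 0.384620) = 1.126663
Hb / (g * T^2) = 3.16 / (9.81 * 12.7^2) = 3.16 / 1582.2549 = 0.00199715
gamma_b = b - a * Hb/(g*T^2) = 1.126663 - 26.535820 * 0.00199715 = 1.073667
db = Hb / gamma_b = 3.16 / 1.073667
db = 2.9432 m

2.9432
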